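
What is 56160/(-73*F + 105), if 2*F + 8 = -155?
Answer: 112320/12109 ≈ 9.2757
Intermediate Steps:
F = -163/2 (F = -4 + (½)*(-155) = -4 - 155/2 = -163/2 ≈ -81.500)
56160/(-73*F + 105) = 56160/(-73*(-163/2) + 105) = 56160/(11899/2 + 105) = 56160/(12109/2) = 56160*(2/12109) = 112320/12109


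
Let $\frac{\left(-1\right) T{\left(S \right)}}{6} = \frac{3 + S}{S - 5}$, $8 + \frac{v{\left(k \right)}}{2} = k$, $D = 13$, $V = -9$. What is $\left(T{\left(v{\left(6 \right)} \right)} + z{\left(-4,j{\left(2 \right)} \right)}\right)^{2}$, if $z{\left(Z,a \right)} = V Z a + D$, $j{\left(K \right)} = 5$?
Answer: $\frac{332929}{9} \approx 36992.0$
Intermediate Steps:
$z{\left(Z,a \right)} = 13 - 9 Z a$ ($z{\left(Z,a \right)} = - 9 Z a + 13 = 13 - 9 Z a$)
$v{\left(k \right)} = -16 + 2 k$
$T{\left(S \right)} = - \frac{6 \left(3 + S\right)}{-5 + S}$ ($T{\left(S \right)} = - 6 \frac{3 + S}{S - 5} = - 6 \frac{3 + S}{-5 + S} = - \frac{6 \left(3 + S\right)}{-5 + S}$)
$\left(T{\left(v{\left(6 \right)} \right)} + z{\left(-4,j{\left(2 \right)} \right)}\right)^{2} = \left(\frac{6 \left(-3 - \left(-16 + 2 \cdot 6\right)\right)}{-5 + \left(-16 + 2 \cdot 6\right)} - \left(-13 - 180\right)\right)^{2} = \left(\frac{6 \left(-3 - \left(-16 + 12\right)\right)}{-5 + \left(-16 + 12\right)} + \left(13 + 180\right)\right)^{2} = \left(\frac{6 \left(-3 - -4\right)}{-5 - 4} + 193\right)^{2} = \left(\frac{6 \left(-3 + 4\right)}{-9} + 193\right)^{2} = \left(6 \left(- \frac{1}{9}\right) 1 + 193\right)^{2} = \left(- \frac{2}{3} + 193\right)^{2} = \left(\frac{577}{3}\right)^{2} = \frac{332929}{9}$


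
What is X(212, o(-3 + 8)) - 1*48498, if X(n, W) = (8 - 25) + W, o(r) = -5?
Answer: -48520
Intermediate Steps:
X(n, W) = -17 + W
X(212, o(-3 + 8)) - 1*48498 = (-17 - 5) - 1*48498 = -22 - 48498 = -48520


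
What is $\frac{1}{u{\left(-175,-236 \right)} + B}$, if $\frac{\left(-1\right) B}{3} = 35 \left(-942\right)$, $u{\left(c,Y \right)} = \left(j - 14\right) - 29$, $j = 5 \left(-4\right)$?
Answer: $\frac{1}{98847} \approx 1.0117 \cdot 10^{-5}$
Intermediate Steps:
$j = -20$
$u{\left(c,Y \right)} = -63$ ($u{\left(c,Y \right)} = \left(-20 - 14\right) - 29 = -34 - 29 = -63$)
$B = 98910$ ($B = - 3 \cdot 35 \left(-942\right) = \left(-3\right) \left(-32970\right) = 98910$)
$\frac{1}{u{\left(-175,-236 \right)} + B} = \frac{1}{-63 + 98910} = \frac{1}{98847}$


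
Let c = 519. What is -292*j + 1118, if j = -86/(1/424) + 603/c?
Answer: 1842150146/173 ≈ 1.0648e+7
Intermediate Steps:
j = -6308071/173 (j = -86/(1/424) + 603/519 = -86/1/424 + 603*(1/519) = -86*424 + 201/173 = -36464 + 201/173 = -6308071/173 ≈ -36463.)
-292*j + 1118 = -292*(-6308071/173) + 1118 = 1841956732/173 + 1118 = 1842150146/173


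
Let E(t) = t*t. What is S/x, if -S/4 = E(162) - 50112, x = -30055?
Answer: -95472/30055 ≈ -3.1766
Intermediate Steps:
E(t) = t**2
S = 95472 (S = -4*(162**2 - 50112) = -4*(26244 - 50112) = -4*(-23868) = 95472)
S/x = 95472/(-30055) = 95472*(-1/30055) = -95472/30055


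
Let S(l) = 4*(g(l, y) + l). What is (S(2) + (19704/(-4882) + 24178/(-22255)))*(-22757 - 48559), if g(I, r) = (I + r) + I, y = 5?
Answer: -150619482000792/54324455 ≈ -2.7726e+6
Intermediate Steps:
g(I, r) = r + 2*I
S(l) = 20 + 12*l (S(l) = 4*((5 + 2*l) + l) = 4*(5 + 3*l) = 20 + 12*l)
(S(2) + (19704/(-4882) + 24178/(-22255)))*(-22757 - 48559) = ((20 + 12*2) + (19704/(-4882) + 24178/(-22255)))*(-22757 - 48559) = ((20 + 24) + (19704*(-1/4882) + 24178*(-1/22255)))*(-71316) = (44 + (-9852/2441 - 24178/22255))*(-71316) = (44 - 278274758/54324455)*(-71316) = (2112001262/54324455)*(-71316) = -150619482000792/54324455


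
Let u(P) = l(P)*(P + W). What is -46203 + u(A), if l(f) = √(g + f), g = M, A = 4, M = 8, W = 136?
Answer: -46203 + 280*√3 ≈ -45718.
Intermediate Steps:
g = 8
l(f) = √(8 + f)
u(P) = √(8 + P)*(136 + P) (u(P) = √(8 + P)*(P + 136) = √(8 + P)*(136 + P))
-46203 + u(A) = -46203 + √(8 + 4)*(136 + 4) = -46203 + √12*140 = -46203 + (2*√3)*140 = -46203 + 280*√3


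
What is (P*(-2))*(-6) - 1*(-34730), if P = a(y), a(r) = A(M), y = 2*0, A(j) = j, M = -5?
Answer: 34670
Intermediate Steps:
y = 0
a(r) = -5
P = -5
(P*(-2))*(-6) - 1*(-34730) = -5*(-2)*(-6) - 1*(-34730) = 10*(-6) + 34730 = -60 + 34730 = 34670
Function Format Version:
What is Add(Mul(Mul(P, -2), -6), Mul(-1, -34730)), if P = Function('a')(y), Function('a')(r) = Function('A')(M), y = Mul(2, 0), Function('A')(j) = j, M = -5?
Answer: 34670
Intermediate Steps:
y = 0
Function('a')(r) = -5
P = -5
Add(Mul(Mul(P, -2), -6), Mul(-1, -34730)) = Add(Mul(Mul(-5, -2), -6), Mul(-1, -34730)) = Add(Mul(10, -6), 34730) = Add(-60, 34730) = 34670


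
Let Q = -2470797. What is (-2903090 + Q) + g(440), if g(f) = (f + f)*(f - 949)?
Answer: -5821807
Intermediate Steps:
g(f) = 2*f*(-949 + f) (g(f) = (2*f)*(-949 + f) = 2*f*(-949 + f))
(-2903090 + Q) + g(440) = (-2903090 - 2470797) + 2*440*(-949 + 440) = -5373887 + 2*440*(-509) = -5373887 - 447920 = -5821807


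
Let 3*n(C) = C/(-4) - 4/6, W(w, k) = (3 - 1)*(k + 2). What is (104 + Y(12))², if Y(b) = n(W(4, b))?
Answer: 833569/81 ≈ 10291.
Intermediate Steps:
W(w, k) = 4 + 2*k (W(w, k) = 2*(2 + k) = 4 + 2*k)
n(C) = -2/9 - C/12 (n(C) = (C/(-4) - 4/6)/3 = (C*(-¼) - 4*⅙)/3 = (-C/4 - ⅔)/3 = (-⅔ - C/4)/3 = -2/9 - C/12)
Y(b) = -5/9 - b/6 (Y(b) = -2/9 - (4 + 2*b)/12 = -2/9 + (-⅓ - b/6) = -5/9 - b/6)
(104 + Y(12))² = (104 + (-5/9 - ⅙*12))² = (104 + (-5/9 - 2))² = (104 - 23/9)² = (913/9)² = 833569/81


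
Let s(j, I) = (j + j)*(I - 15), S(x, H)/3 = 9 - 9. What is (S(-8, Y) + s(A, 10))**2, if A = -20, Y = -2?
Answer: 40000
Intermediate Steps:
S(x, H) = 0 (S(x, H) = 3*(9 - 9) = 3*0 = 0)
s(j, I) = 2*j*(-15 + I) (s(j, I) = (2*j)*(-15 + I) = 2*j*(-15 + I))
(S(-8, Y) + s(A, 10))**2 = (0 + 2*(-20)*(-15 + 10))**2 = (0 + 2*(-20)*(-5))**2 = (0 + 200)**2 = 200**2 = 40000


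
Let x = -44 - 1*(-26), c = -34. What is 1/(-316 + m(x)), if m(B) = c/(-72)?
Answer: -36/11359 ≈ -0.0031693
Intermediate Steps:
x = -18 (x = -44 + 26 = -18)
m(B) = 17/36 (m(B) = -34/(-72) = -34*(-1/72) = 17/36)
1/(-316 + m(x)) = 1/(-316 + 17/36) = 1/(-11359/36) = -36/11359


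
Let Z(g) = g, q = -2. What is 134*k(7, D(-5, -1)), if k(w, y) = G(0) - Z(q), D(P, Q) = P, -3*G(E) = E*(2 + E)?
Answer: 268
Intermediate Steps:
G(E) = -E*(2 + E)/3
k(w, y) = 2 (k(w, y) = -⅓*0*(2 + 0) - 1*(-2) = -⅓*0*2 + 2 = 0 + 2 = 2)
134*k(7, D(-5, -1)) = 134*2 = 268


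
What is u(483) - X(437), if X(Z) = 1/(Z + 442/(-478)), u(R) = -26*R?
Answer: -1308820115/104222 ≈ -12558.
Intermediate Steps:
X(Z) = 1/(-221/239 + Z) (X(Z) = 1/(Z + 442*(-1/478)) = 1/(Z - 221/239) = 1/(-221/239 + Z))
u(483) - X(437) = -26*483 - 239/(-221 + 239*437) = -12558 - 239/(-221 + 104443) = -12558 - 239/104222 = -1308820115/104222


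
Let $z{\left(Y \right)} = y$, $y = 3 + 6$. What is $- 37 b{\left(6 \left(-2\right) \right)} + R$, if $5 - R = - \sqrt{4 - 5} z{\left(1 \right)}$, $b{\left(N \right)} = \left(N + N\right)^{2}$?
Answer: $-21307 + 9 i \approx -21307.0 + 9.0 i$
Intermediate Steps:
$y = 9$
$z{\left(Y \right)} = 9$
$b{\left(N \right)} = 4 N^{2}$ ($b{\left(N \right)} = \left(2 N\right)^{2} = 4 N^{2}$)
$R = 5 + 9 i$ ($R = 5 - - \sqrt{4 - 5} \cdot 9 = 5 - - \sqrt{-1} \cdot 9 = 5 - - i 9 = 5 - - 9 i = 5 + 9 i \approx 5.0 + 9.0 i$)
$- 37 b{\left(6 \left(-2\right) \right)} + R = - 37 \cdot 4 \left(6 \left(-2\right)\right)^{2} + \left(5 + 9 i\right) = - 37 \cdot 4 \left(-12\right)^{2} + \left(5 + 9 i\right) = - 37 \cdot 4 \cdot 144 + \left(5 + 9 i\right) = \left(-37\right) 576 + \left(5 + 9 i\right) = -21312 + \left(5 + 9 i\right) = -21307 + 9 i$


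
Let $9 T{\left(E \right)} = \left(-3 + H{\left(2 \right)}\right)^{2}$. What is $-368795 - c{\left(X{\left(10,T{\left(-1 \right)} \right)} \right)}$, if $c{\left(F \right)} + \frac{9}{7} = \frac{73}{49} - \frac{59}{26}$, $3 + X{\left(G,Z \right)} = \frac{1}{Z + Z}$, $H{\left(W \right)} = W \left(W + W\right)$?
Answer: $- \frac{469842199}{1274} \approx -3.6879 \cdot 10^{5}$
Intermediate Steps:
$H{\left(W \right)} = 2 W^{2}$ ($H{\left(W \right)} = W 2 W = 2 W^{2}$)
$T{\left(E \right)} = \frac{25}{9}$ ($T{\left(E \right)} = \frac{\left(-3 + 2 \cdot 2^{2}\right)^{2}}{9} = \frac{\left(-3 + 2 \cdot 4\right)^{2}}{9} = \frac{\left(-3 + 8\right)^{2}}{9} = \frac{5^{2}}{9} = \frac{1}{9} \cdot 25 = \frac{25}{9}$)
$X{\left(G,Z \right)} = -3 + \frac{1}{2 Z}$ ($X{\left(G,Z \right)} = -3 + \frac{1}{Z + Z} = -3 + \frac{1}{2 Z}$)
$c{\left(F \right)} = - \frac{2631}{1274}$ ($c{\left(F \right)} = - \frac{9}{7} + \left(\frac{73}{49} - \frac{59}{26}\right) = - \frac{9}{7} - \frac{993}{1274} = - \frac{2631}{1274}$)
$-368795 - c{\left(X{\left(10,T{\left(-1 \right)} \right)} \right)} = -368795 - - \frac{2631}{1274} = -368795 + \frac{2631}{1274} = - \frac{469842199}{1274}$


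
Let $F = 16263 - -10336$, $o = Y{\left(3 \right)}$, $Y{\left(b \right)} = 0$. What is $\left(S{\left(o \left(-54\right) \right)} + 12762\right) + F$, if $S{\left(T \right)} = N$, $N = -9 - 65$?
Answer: $39287$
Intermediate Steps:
$N = -74$ ($N = -9 - 65 = -74$)
$o = 0$
$S{\left(T \right)} = -74$
$F = 26599$ ($F = 16263 + 10336 = 26599$)
$\left(S{\left(o \left(-54\right) \right)} + 12762\right) + F = \left(-74 + 12762\right) + 26599 = 12688 + 26599 = 39287$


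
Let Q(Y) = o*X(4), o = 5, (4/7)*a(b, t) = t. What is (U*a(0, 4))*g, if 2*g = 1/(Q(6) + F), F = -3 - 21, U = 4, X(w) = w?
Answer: -7/2 ≈ -3.5000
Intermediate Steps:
a(b, t) = 7*t/4
Q(Y) = 20 (Q(Y) = 5*4 = 20)
F = -24
g = -1/8 (g = 1/(2*(20 - 24)) = (1/2)/(-4) = (1/2)*(-1/4) = -1/8 ≈ -0.12500)
(U*a(0, 4))*g = (4*((7/4)*4))*(-1/8) = (4*7)*(-1/8) = 28*(-1/8) = -7/2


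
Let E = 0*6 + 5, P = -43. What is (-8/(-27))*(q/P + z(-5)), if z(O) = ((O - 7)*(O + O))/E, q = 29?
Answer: 8024/1161 ≈ 6.9113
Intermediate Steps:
E = 5 (E = 0 + 5 = 5)
z(O) = 2*O*(-7 + O)/5 (z(O) = ((O - 7)*(O + O))/5 = ((-7 + O)*(2*O))*(1/5) = (2*O*(-7 + O))*(1/5) = 2*O*(-7 + O)/5)
(-8/(-27))*(q/P + z(-5)) = (-8/(-27))*(29/(-43) + (2/5)*(-5)*(-7 - 5)) = (-8*(-1/27))*(29*(-1/43) + (2/5)*(-5)*(-12)) = 8*(-29/43 + 24)/27 = (8/27)*(1003/43) = 8024/1161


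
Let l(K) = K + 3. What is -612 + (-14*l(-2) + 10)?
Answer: -616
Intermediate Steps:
l(K) = 3 + K
-612 + (-14*l(-2) + 10) = -612 + (-14*(3 - 2) + 10) = -612 + (-14*1 + 10) = -612 + (-14 + 10) = -612 - 4 = -616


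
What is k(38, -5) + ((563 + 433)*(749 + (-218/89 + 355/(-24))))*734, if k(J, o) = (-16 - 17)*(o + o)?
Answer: 47611699427/89 ≈ 5.3496e+8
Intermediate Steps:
k(J, o) = -66*o
k(38, -5) + ((563 + 433)*(749 + (-218/89 + 355/(-24))))*734 = -66*(-5) + ((563 + 433)*(749 + (-218/89 + 355/(-24))))*734 = 330 + (996*(749 + (-218*1/89 + 355*(-1/24))))*734 = 330 + (996*(749 + (-218/89 - 355/24)))*734 = 330 + (996*(749 - 36827/2136))*734 = 330 + (996*(1563037/2136))*734 = 330 + (129732071/178)*734 = 330 + 47611670057/89 = 47611699427/89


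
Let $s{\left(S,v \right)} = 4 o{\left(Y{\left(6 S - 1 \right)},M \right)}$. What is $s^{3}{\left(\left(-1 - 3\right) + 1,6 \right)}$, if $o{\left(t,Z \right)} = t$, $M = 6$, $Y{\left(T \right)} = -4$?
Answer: $-4096$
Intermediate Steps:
$s{\left(S,v \right)} = -16$ ($s{\left(S,v \right)} = 4 \left(-4\right) = -16$)
$s^{3}{\left(\left(-1 - 3\right) + 1,6 \right)} = \left(-16\right)^{3} = -4096$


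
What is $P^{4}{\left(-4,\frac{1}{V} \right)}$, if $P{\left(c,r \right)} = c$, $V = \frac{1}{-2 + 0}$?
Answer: $256$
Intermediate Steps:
$V = - \frac{1}{2}$ ($V = \frac{1}{-2} = - \frac{1}{2} \approx -0.5$)
$P^{4}{\left(-4,\frac{1}{V} \right)} = \left(-4\right)^{4} = 256$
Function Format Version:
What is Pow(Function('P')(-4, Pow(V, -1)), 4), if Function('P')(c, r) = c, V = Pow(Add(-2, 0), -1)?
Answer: 256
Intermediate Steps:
V = Rational(-1, 2) (V = Pow(-2, -1) = Rational(-1, 2) ≈ -0.50000)
Pow(Function('P')(-4, Pow(V, -1)), 4) = Pow(-4, 4) = 256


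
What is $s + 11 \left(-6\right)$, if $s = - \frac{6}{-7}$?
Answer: $- \frac{456}{7} \approx -65.143$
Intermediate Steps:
$s = \frac{6}{7}$ ($s = \left(-6\right) \left(- \frac{1}{7}\right) = \frac{6}{7} \approx 0.85714$)
$s + 11 \left(-6\right) = \frac{6}{7} + 11 \left(-6\right) = \frac{6}{7} - 66 = - \frac{456}{7}$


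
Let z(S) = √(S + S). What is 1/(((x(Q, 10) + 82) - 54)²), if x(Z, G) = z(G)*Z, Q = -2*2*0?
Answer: 1/784 ≈ 0.0012755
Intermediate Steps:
z(S) = √2*√S (z(S) = √(2*S) = √2*√S)
Q = 0 (Q = -4*0 = 0)
x(Z, G) = Z*√2*√G (x(Z, G) = (√2*√G)*Z = Z*√2*√G)
1/(((x(Q, 10) + 82) - 54)²) = 1/(((0*√2*√10 + 82) - 54)²) = 1/(((0 + 82) - 54)²) = 1/((82 - 54)²) = 1/(28²) = 1/784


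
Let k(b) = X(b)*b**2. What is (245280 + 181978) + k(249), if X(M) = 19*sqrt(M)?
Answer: 427258 + 1178019*sqrt(249) ≈ 1.9016e+7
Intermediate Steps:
k(b) = 19*b**(5/2) (k(b) = (19*sqrt(b))*b**2 = 19*b**(5/2))
(245280 + 181978) + k(249) = (245280 + 181978) + 19*249**(5/2) = 427258 + 19*(62001*sqrt(249)) = 427258 + 1178019*sqrt(249)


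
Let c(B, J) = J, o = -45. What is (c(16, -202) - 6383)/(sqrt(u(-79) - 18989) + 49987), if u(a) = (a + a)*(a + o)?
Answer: -329164395/2498699566 + 19755*sqrt(67)/2498699566 ≈ -0.13167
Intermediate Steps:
u(a) = 2*a*(-45 + a) (u(a) = (a + a)*(a - 45) = (2*a)*(-45 + a) = 2*a*(-45 + a))
(c(16, -202) - 6383)/(sqrt(u(-79) - 18989) + 49987) = (-202 - 6383)/(sqrt(2*(-79)*(-45 - 79) - 18989) + 49987) = -6585/(sqrt(2*(-79)*(-124) - 18989) + 49987) = -6585/(sqrt(19592 - 18989) + 49987) = -6585/(sqrt(603) + 49987) = -6585/(3*sqrt(67) + 49987) = -6585/(49987 + 3*sqrt(67))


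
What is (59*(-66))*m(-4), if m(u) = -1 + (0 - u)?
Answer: -11682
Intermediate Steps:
m(u) = -1 - u
(59*(-66))*m(-4) = (59*(-66))*(-1 - 1*(-4)) = -3894*(-1 + 4) = -3894*3 = -11682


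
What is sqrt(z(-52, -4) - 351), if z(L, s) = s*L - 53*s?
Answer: sqrt(69) ≈ 8.3066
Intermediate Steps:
z(L, s) = -53*s + L*s (z(L, s) = L*s - 53*s = -53*s + L*s)
sqrt(z(-52, -4) - 351) = sqrt(-4*(-53 - 52) - 351) = sqrt(-4*(-105) - 351) = sqrt(420 - 351) = sqrt(69)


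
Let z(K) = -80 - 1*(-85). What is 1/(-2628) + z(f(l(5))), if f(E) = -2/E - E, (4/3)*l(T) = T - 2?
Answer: 13139/2628 ≈ 4.9996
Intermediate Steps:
l(T) = -3/2 + 3*T/4 (l(T) = 3*(T - 2)/4 = 3*(-2 + T)/4 = -3/2 + 3*T/4)
f(E) = -E - 2/E
z(K) = 5 (z(K) = -80 + 85 = 5)
1/(-2628) + z(f(l(5))) = 1/(-2628) + 5 = -1/2628 + 5 = 13139/2628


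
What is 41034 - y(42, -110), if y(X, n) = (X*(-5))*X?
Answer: 49854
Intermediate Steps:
y(X, n) = -5*X² (y(X, n) = (-5*X)*X = -5*X²)
41034 - y(42, -110) = 41034 - (-5)*42² = 41034 - (-5)*1764 = 41034 - 1*(-8820) = 41034 + 8820 = 49854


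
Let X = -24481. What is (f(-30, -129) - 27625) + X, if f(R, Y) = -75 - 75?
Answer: -52256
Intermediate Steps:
f(R, Y) = -150
(f(-30, -129) - 27625) + X = (-150 - 27625) - 24481 = -27775 - 24481 = -52256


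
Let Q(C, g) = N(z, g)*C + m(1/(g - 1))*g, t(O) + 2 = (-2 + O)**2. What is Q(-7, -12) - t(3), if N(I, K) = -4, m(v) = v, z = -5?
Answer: 389/13 ≈ 29.923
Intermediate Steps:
t(O) = -2 + (-2 + O)**2
Q(C, g) = -4*C + g/(-1 + g) (Q(C, g) = -4*C + g/(g - 1) = -4*C + g/(-1 + g))
Q(-7, -12) - t(3) = (-12 - 4*(-7)*(-1 - 12))/(-1 - 12) - (-2 + (-2 + 3)**2) = (-12 - 4*(-7)*(-13))/(-13) - (-2 + 1**2) = -(-12 - 364)/13 - (-2 + 1) = -1/13*(-376) - 1*(-1) = 376/13 + 1 = 389/13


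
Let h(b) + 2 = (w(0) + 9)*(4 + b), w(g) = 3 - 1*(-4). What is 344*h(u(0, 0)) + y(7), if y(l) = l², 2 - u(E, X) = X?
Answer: 32385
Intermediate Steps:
u(E, X) = 2 - X
w(g) = 7 (w(g) = 3 + 4 = 7)
h(b) = 62 + 16*b (h(b) = -2 + (7 + 9)*(4 + b) = -2 + 16*(4 + b) = -2 + (64 + 16*b) = 62 + 16*b)
344*h(u(0, 0)) + y(7) = 344*(62 + 16*(2 - 1*0)) + 7² = 344*(62 + 16*(2 + 0)) + 49 = 344*(62 + 16*2) + 49 = 344*(62 + 32) + 49 = 344*94 + 49 = 32336 + 49 = 32385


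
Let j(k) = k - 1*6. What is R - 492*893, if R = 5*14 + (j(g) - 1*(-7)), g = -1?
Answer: -439286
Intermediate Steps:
j(k) = -6 + k (j(k) = k - 6 = -6 + k)
R = 70 (R = 5*14 + ((-6 - 1) - 1*(-7)) = 70 + (-7 + 7) = 70 + 0 = 70)
R - 492*893 = 70 - 492*893 = 70 - 439356 = -439286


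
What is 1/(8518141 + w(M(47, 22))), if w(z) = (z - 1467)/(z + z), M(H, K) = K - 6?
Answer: 32/272579061 ≈ 1.1740e-7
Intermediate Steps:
M(H, K) = -6 + K
w(z) = (-1467 + z)/(2*z) (w(z) = (-1467 + z)/((2*z)) = (-1467 + z)*(1/(2*z)) = (-1467 + z)/(2*z))
1/(8518141 + w(M(47, 22))) = 1/(8518141 + (-1467 + (-6 + 22))/(2*(-6 + 22))) = 1/(8518141 + (1/2)*(-1467 + 16)/16) = 1/(8518141 + (1/2)*(1/16)*(-1451)) = 1/(8518141 - 1451/32) = 1/(272579061/32) = 32/272579061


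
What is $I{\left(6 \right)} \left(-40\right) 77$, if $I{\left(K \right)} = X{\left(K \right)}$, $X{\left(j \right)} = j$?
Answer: $-18480$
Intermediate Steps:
$I{\left(K \right)} = K$
$I{\left(6 \right)} \left(-40\right) 77 = 6 \left(-40\right) 77 = \left(-240\right) 77 = -18480$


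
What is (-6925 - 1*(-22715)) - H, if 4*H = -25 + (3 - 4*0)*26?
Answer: 63107/4 ≈ 15777.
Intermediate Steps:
H = 53/4 (H = (-25 + (3 - 4*0)*26)/4 = (-25 + (3 + 0)*26)/4 = (-25 + 3*26)/4 = (-25 + 78)/4 = (1/4)*53 = 53/4 ≈ 13.250)
(-6925 - 1*(-22715)) - H = (-6925 - 1*(-22715)) - 1*53/4 = (-6925 + 22715) - 53/4 = 15790 - 53/4 = 63107/4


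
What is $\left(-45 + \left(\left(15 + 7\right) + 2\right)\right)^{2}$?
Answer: $441$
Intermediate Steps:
$\left(-45 + \left(\left(15 + 7\right) + 2\right)\right)^{2} = \left(-45 + \left(22 + 2\right)\right)^{2} = \left(-45 + 24\right)^{2} = \left(-21\right)^{2} = 441$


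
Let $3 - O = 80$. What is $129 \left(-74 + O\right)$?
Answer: $-19479$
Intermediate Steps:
$O = -77$ ($O = 3 - 80 = -77$)
$129 \left(-74 + O\right) = 129 \left(-74 - 77\right) = 129 \left(-151\right) = -19479$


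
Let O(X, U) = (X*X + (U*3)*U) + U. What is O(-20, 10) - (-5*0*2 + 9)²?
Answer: 629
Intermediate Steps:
O(X, U) = U + X² + 3*U² (O(X, U) = (X² + (3*U)*U) + U = (X² + 3*U²) + U = U + X² + 3*U²)
O(-20, 10) - (-5*0*2 + 9)² = (10 + (-20)² + 3*10²) - (-5*0*2 + 9)² = (10 + 400 + 3*100) - (0*2 + 9)² = (10 + 400 + 300) - (0 + 9)² = 710 - 1*9² = 710 - 1*81 = 710 - 81 = 629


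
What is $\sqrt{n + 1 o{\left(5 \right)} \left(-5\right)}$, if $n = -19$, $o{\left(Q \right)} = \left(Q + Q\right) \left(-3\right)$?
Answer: $\sqrt{131} \approx 11.446$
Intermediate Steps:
$o{\left(Q \right)} = - 6 Q$ ($o{\left(Q \right)} = 2 Q \left(-3\right) = - 6 Q$)
$\sqrt{n + 1 o{\left(5 \right)} \left(-5\right)} = \sqrt{-19 + 1 \left(\left(-6\right) 5\right) \left(-5\right)} = \sqrt{-19 + 1 \left(-30\right) \left(-5\right)} = \sqrt{-19 - -150} = \sqrt{-19 + 150} = \sqrt{131}$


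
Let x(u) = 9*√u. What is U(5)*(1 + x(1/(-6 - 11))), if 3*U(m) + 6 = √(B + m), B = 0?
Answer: -(6 - √5)*(17 + 9*I*√17)/51 ≈ -1.2546 - 2.7387*I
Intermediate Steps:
U(m) = -2 + √m/3 (U(m) = -2 + √(0 + m)/3 = -2 + √m/3)
U(5)*(1 + x(1/(-6 - 11))) = (-2 + √5/3)*(1 + 9*√(1/(-6 - 11))) = (-2 + √5/3)*(1 + 9*√(1/(-17))) = (-2 + √5/3)*(1 + 9*√(-1/17)) = (-2 + √5/3)*(1 + 9*(I*√17/17)) = (-2 + √5/3)*(1 + 9*I*√17/17) = (1 + 9*I*√17/17)*(-2 + √5/3)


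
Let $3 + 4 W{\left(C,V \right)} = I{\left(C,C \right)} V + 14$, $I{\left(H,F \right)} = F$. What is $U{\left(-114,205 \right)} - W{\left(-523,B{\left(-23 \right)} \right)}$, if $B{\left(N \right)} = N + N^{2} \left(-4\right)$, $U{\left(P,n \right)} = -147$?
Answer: $-279824$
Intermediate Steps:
$B{\left(N \right)} = N - 4 N^{2}$
$W{\left(C,V \right)} = \frac{11}{4} + \frac{C V}{4}$ ($W{\left(C,V \right)} = - \frac{3}{4} + \frac{C V + 14}{4} = - \frac{3}{4} + \frac{14 + C V}{4} = - \frac{3}{4} + \left(\frac{7}{2} + \frac{C V}{4}\right) = \frac{11}{4} + \frac{C V}{4}$)
$U{\left(-114,205 \right)} - W{\left(-523,B{\left(-23 \right)} \right)} = -147 - \left(\frac{11}{4} + \frac{1}{4} \left(-523\right) \left(- 23 \left(1 - -92\right)\right)\right) = -147 - \left(\frac{11}{4} + \frac{1}{4} \left(-523\right) \left(- 23 \left(1 + 92\right)\right)\right) = -147 - \left(\frac{11}{4} + \frac{1}{4} \left(-523\right) \left(\left(-23\right) 93\right)\right) = -147 - \left(\frac{11}{4} + \frac{1}{4} \left(-523\right) \left(-2139\right)\right) = -147 - \left(\frac{11}{4} + \frac{1118697}{4}\right) = -147 - 279677 = -279824$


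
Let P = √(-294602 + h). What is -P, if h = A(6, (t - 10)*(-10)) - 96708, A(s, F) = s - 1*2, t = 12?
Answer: -17*I*√1354 ≈ -625.54*I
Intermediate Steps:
A(s, F) = -2 + s (A(s, F) = s - 2 = -2 + s)
h = -96704 (h = (-2 + 6) - 96708 = 4 - 96708 = -96704)
P = 17*I*√1354 (P = √(-294602 - 96704) = √(-391306) = 17*I*√1354 ≈ 625.54*I)
-P = -17*I*√1354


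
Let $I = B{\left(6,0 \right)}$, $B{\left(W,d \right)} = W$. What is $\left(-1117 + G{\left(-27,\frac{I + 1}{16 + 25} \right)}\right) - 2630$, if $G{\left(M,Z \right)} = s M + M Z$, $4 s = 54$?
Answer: $- \frac{337521}{82} \approx -4116.1$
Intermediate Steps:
$s = \frac{27}{2}$ ($s = \frac{1}{4} \cdot 54 = \frac{27}{2} \approx 13.5$)
$I = 6$
$G{\left(M,Z \right)} = \frac{27 M}{2} + M Z$
$\left(-1117 + G{\left(-27,\frac{I + 1}{16 + 25} \right)}\right) - 2630 = \left(-1117 + \frac{1}{2} \left(-27\right) \left(27 + 2 \frac{6 + 1}{16 + 25}\right)\right) - 2630 = \left(-1117 + \frac{1}{2} \left(-27\right) \left(27 + 2 \cdot \frac{7}{41}\right)\right) - 2630 = \left(-1117 + \frac{1}{2} \left(-27\right) \left(27 + \frac{14}{41}\right)\right) - 2630 = \left(-1117 + \frac{1}{2} \left(-27\right) \frac{1121}{41}\right) - 2630 = \left(-1117 - \frac{30267}{82}\right) - 2630 = - \frac{121861}{82} - 2630 = - \frac{337521}{82}$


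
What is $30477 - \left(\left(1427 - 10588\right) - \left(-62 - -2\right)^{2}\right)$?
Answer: $43238$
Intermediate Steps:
$30477 - \left(\left(1427 - 10588\right) - \left(-62 - -2\right)^{2}\right) = 30477 - \left(-9161 - \left(-62 + 2\right)^{2}\right) = 30477 - \left(-9161 - \left(-60\right)^{2}\right) = 30477 - \left(-9161 - 3600\right) = 30477 - -12761 = 30477 + 12761 = 43238$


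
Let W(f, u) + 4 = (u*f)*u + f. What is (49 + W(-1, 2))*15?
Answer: 600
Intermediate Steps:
W(f, u) = -4 + f + f*u² (W(f, u) = -4 + ((u*f)*u + f) = -4 + ((f*u)*u + f) = -4 + (f*u² + f) = -4 + (f + f*u²) = -4 + f + f*u²)
(49 + W(-1, 2))*15 = (49 + (-4 - 1 - 1*2²))*15 = (49 + (-4 - 1 - 1*4))*15 = (49 + (-4 - 1 - 4))*15 = (49 - 9)*15 = 40*15 = 600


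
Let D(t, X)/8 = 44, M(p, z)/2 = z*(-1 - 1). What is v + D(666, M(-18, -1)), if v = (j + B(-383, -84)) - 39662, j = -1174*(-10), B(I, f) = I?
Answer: -27953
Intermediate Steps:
j = 11740
M(p, z) = -4*z (M(p, z) = 2*(z*(-1 - 1)) = 2*(z*(-2)) = 2*(-2*z) = -4*z)
D(t, X) = 352 (D(t, X) = 8*44 = 352)
v = -28305 (v = (11740 - 383) - 39662 = 11357 - 39662 = -28305)
v + D(666, M(-18, -1)) = -28305 + 352 = -27953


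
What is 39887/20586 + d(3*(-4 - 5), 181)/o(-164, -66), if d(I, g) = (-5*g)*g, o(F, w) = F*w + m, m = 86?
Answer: -146846128/11229663 ≈ -13.077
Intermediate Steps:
o(F, w) = 86 + F*w (o(F, w) = F*w + 86 = 86 + F*w)
d(I, g) = -5*g**2
39887/20586 + d(3*(-4 - 5), 181)/o(-164, -66) = 39887/20586 + (-5*181**2)/(86 - 164*(-66)) = 39887*(1/20586) + (-5*32761)/(86 + 10824) = 39887/20586 - 163805/10910 = 39887/20586 - 163805*1/10910 = 39887/20586 - 32761/2182 = -146846128/11229663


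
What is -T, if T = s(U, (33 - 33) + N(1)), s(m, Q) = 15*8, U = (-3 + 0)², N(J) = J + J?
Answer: -120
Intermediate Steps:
N(J) = 2*J
U = 9 (U = (-3)² = 9)
s(m, Q) = 120
T = 120
-T = -1*120 = -120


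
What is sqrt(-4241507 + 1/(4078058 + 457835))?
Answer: 5*I*sqrt(3490645792472701990)/4535893 ≈ 2059.5*I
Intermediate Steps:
sqrt(-4241507 + 1/(4078058 + 457835)) = sqrt(-4241507 + 1/4535893) = sqrt(-19239021910750/4535893) = 5*I*sqrt(3490645792472701990)/4535893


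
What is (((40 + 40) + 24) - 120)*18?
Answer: -288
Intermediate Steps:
(((40 + 40) + 24) - 120)*18 = ((80 + 24) - 120)*18 = (104 - 120)*18 = -16*18 = -288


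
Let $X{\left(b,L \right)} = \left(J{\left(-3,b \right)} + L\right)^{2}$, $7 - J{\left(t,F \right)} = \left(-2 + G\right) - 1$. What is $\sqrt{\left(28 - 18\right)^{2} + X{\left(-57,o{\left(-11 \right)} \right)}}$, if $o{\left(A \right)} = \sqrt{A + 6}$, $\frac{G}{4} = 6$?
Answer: $\sqrt{291 - 28 i \sqrt{5}} \approx 17.156 - 1.8247 i$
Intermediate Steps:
$G = 24$ ($G = 4 \cdot 6 = 24$)
$o{\left(A \right)} = \sqrt{6 + A}$
$J{\left(t,F \right)} = -14$ ($J{\left(t,F \right)} = 7 - \left(\left(-2 + 24\right) - 1\right) = 7 - \left(22 - 1\right) = 7 - 21 = -14$)
$X{\left(b,L \right)} = \left(-14 + L\right)^{2}$
$\sqrt{\left(28 - 18\right)^{2} + X{\left(-57,o{\left(-11 \right)} \right)}} = \sqrt{\left(28 - 18\right)^{2} + \left(-14 + \sqrt{6 - 11}\right)^{2}} = \sqrt{10^{2} + \left(-14 + \sqrt{-5}\right)^{2}} = \sqrt{100 + \left(-14 + i \sqrt{5}\right)^{2}}$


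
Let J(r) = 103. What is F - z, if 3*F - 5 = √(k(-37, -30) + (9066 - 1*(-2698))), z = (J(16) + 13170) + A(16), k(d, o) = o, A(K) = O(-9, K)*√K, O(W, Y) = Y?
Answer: -40006/3 + √11734/3 ≈ -13299.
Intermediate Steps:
A(K) = K^(3/2) (A(K) = K*√K = K^(3/2))
z = 13337 (z = (103 + 13170) + 16^(3/2) = 13273 + 64 = 13337)
F = 5/3 + √11734/3 (F = 5/3 + √(-30 + (9066 - 1*(-2698)))/3 = 5/3 + √(-30 + (9066 + 2698))/3 = 5/3 + √(-30 + 11764)/3 = 5/3 + √11734/3 ≈ 37.775)
F - z = (5/3 + √11734/3) - 1*13337 = (5/3 + √11734/3) - 13337 = -40006/3 + √11734/3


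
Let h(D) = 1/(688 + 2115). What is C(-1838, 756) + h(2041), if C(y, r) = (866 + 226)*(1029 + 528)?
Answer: 4765783933/2803 ≈ 1.7002e+6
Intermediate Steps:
h(D) = 1/2803
C(y, r) = 1700244 (C(y, r) = 1092*1557 = 1700244)
C(-1838, 756) + h(2041) = 1700244 + 1/2803 = 4765783933/2803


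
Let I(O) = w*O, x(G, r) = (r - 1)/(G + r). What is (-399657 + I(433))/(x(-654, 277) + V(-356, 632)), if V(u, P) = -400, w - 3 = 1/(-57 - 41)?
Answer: 14717897909/14805448 ≈ 994.09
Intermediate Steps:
w = 293/98 (w = 3 + 1/(-57 - 41) = 3 + 1/(-98) = 3 - 1/98 = 293/98 ≈ 2.9898)
x(G, r) = (-1 + r)/(G + r)
I(O) = 293*O/98
(-399657 + I(433))/(x(-654, 277) + V(-356, 632)) = (-399657 + (293/98)*433)/((-1 + 277)/(-654 + 277) - 400) = (-399657 + 126869/98)/(276/(-377) - 400) = -39039517/(98*(-1/377*276 - 400)) = -39039517/(98*(-276/377 - 400)) = -39039517/(98*(-151076/377)) = -39039517/98*(-377/151076) = 14717897909/14805448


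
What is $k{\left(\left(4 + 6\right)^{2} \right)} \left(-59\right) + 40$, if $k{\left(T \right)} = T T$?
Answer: $-589960$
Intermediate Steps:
$k{\left(T \right)} = T^{2}$
$k{\left(\left(4 + 6\right)^{2} \right)} \left(-59\right) + 40 = \left(\left(4 + 6\right)^{2}\right)^{2} \left(-59\right) + 40 = \left(10^{2}\right)^{2} \left(-59\right) + 40 = 100^{2} \left(-59\right) + 40 = 10000 \left(-59\right) + 40 = -590000 + 40 = -589960$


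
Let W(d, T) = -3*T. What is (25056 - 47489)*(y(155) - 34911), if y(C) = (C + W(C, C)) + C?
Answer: 786635578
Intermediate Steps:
y(C) = -C (y(C) = (C - 3*C) + C = -2*C + C = -C)
(25056 - 47489)*(y(155) - 34911) = (25056 - 47489)*(-1*155 - 34911) = -22433*(-155 - 34911) = -22433*(-35066) = 786635578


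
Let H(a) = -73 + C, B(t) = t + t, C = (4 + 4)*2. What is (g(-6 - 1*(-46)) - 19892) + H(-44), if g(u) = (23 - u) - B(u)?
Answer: -20046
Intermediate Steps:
C = 16 (C = 8*2 = 16)
B(t) = 2*t
g(u) = 23 - 3*u (g(u) = (23 - u) - 2*u = 23 - 3*u)
H(a) = -57 (H(a) = -73 + 16 = -57)
(g(-6 - 1*(-46)) - 19892) + H(-44) = ((23 - 3*(-6 - 1*(-46))) - 19892) - 57 = ((23 - 3*(-6 + 46)) - 19892) - 57 = ((23 - 3*40) - 19892) - 57 = ((23 - 120) - 19892) - 57 = (-97 - 19892) - 57 = -19989 - 57 = -20046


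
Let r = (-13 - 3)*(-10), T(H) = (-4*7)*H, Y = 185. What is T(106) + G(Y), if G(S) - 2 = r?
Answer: -2806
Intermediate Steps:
T(H) = -28*H
r = 160 (r = -16*(-10) = 160)
G(S) = 162 (G(S) = 2 + 160 = 162)
T(106) + G(Y) = -28*106 + 162 = -2968 + 162 = -2806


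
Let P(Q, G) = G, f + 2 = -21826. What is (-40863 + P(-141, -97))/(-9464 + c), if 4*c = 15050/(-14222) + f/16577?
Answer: 3862660612096/892541832813 ≈ 4.3277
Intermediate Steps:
f = -21828 (f = -2 - 21826 = -21828)
c = -279960833/471516188 (c = (15050/(-14222) - 21828/16577)/4 = (15050*(-1/14222) - 21828*1/16577)/4 = (-7525/7111 - 21828/16577)/4 = (¼)*(-279960833/117879047) = -279960833/471516188 ≈ -0.59375)
(-40863 + P(-141, -97))/(-9464 + c) = (-40863 - 97)/(-9464 - 279960833/471516188) = -40960/(-4462709164065/471516188) = -40960*(-471516188/4462709164065) = 3862660612096/892541832813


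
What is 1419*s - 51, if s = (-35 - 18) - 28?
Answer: -114990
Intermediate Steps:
s = -81 (s = -53 - 28 = -81)
1419*s - 51 = 1419*(-81) - 51 = -114939 - 51 = -114990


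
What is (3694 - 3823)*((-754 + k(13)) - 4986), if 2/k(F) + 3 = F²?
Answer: 61458051/83 ≈ 7.4046e+5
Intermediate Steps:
k(F) = 2/(-3 + F²)
(3694 - 3823)*((-754 + k(13)) - 4986) = (3694 - 3823)*((-754 + 2/(-3 + 13²)) - 4986) = -129*((-754 + 2/(-3 + 169)) - 4986) = -129*((-754 + 2/166) - 4986) = -129*((-754 + 2*(1/166)) - 4986) = -129*((-754 + 1/83) - 4986) = -129*(-62581/83 - 4986) = -129*(-476419/83) = 61458051/83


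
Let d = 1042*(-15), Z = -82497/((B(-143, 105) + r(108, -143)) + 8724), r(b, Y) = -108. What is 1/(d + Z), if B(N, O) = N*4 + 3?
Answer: -8047/125857107 ≈ -6.3938e-5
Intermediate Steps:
B(N, O) = 3 + 4*N (B(N, O) = 4*N + 3 = 3 + 4*N)
Z = -82497/8047 (Z = -82497/(((3 + 4*(-143)) - 108) + 8724) = -82497/(((3 - 572) - 108) + 8724) = -82497/((-569 - 108) + 8724) = -82497/(-677 + 8724) = -82497/8047 ≈ -10.252)
d = -15630
1/(d + Z) = 1/(-15630 - 82497/8047) = 1/(-125857107/8047) = -8047/125857107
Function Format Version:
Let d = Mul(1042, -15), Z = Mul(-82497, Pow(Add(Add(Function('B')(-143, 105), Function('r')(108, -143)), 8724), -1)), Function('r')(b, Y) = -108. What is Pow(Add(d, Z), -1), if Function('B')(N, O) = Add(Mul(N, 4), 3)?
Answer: Rational(-8047, 125857107) ≈ -6.3938e-5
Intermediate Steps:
Function('B')(N, O) = Add(3, Mul(4, N)) (Function('B')(N, O) = Add(Mul(4, N), 3) = Add(3, Mul(4, N)))
Z = Rational(-82497, 8047) (Z = Mul(-82497, Pow(Add(Add(Add(3, Mul(4, -143)), -108), 8724), -1)) = Mul(-82497, Pow(Add(Add(Add(3, -572), -108), 8724), -1)) = Mul(-82497, Pow(Add(Add(-569, -108), 8724), -1)) = Mul(-82497, Pow(Add(-677, 8724), -1)) = Mul(-82497, Pow(8047, -1)) = Mul(-82497, Rational(1, 8047)) = Rational(-82497, 8047) ≈ -10.252)
d = -15630
Pow(Add(d, Z), -1) = Pow(Add(-15630, Rational(-82497, 8047)), -1) = Pow(Rational(-125857107, 8047), -1) = Rational(-8047, 125857107)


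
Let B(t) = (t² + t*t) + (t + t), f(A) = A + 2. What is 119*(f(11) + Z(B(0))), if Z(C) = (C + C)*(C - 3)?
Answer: 1547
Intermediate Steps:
f(A) = 2 + A
B(t) = 2*t + 2*t² (B(t) = (t² + t²) + 2*t = 2*t² + 2*t = 2*t + 2*t²)
Z(C) = 2*C*(-3 + C) (Z(C) = (2*C)*(-3 + C) = 2*C*(-3 + C))
119*(f(11) + Z(B(0))) = 119*((2 + 11) + 2*(2*0*(1 + 0))*(-3 + 2*0*(1 + 0))) = 119*(13 + 2*(2*0*1)*(-3 + 2*0*1)) = 119*(13 + 2*0*(-3 + 0)) = 119*(13 + 2*0*(-3)) = 119*(13 + 0) = 119*13 = 1547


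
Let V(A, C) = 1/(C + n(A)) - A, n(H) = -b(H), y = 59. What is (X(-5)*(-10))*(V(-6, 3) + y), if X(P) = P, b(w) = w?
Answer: 29300/9 ≈ 3255.6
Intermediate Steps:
n(H) = -H
V(A, C) = 1/(C - A) - A
(X(-5)*(-10))*(V(-6, 3) + y) = (-5*(-10))*((-1 - 1*(-6)**2 - 6*3)/(-6 - 1*3) + 59) = 50*((-1 - 1*36 - 18)/(-6 - 3) + 59) = 50*((-1 - 36 - 18)/(-9) + 59) = 50*(-1/9*(-55) + 59) = 50*(55/9 + 59) = 50*(586/9) = 29300/9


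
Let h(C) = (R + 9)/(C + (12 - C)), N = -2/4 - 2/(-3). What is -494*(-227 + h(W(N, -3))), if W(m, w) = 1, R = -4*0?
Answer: 223535/2 ≈ 1.1177e+5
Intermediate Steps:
R = 0
N = ⅙ (N = -2*¼ - 2*(-⅓) = -½ + ⅔ = ⅙ ≈ 0.16667)
h(C) = ¾ (h(C) = (0 + 9)/(C + (12 - C)) = 9/12 = 9*(1/12) = ¾)
-494*(-227 + h(W(N, -3))) = -494*(-227 + ¾) = -494*(-905/4) = 223535/2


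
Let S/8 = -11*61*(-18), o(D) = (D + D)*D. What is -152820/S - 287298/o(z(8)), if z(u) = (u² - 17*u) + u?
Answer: -100735359/2748416 ≈ -36.652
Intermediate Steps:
z(u) = u² - 16*u
o(D) = 2*D² (o(D) = (2*D)*D = 2*D²)
S = 96624 (S = 8*(-11*61*(-18)) = 8*(-671*(-18)) = 8*12078 = 96624)
-152820/S - 287298/o(z(8)) = -152820/96624 - 287298*1/(128*(-16 + 8)²) = -152820*1/96624 - 287298/(2*(8*(-8))²) = -4245/2684 - 287298/(2*(-64)²) = -4245/2684 - 287298/(2*4096) = -4245/2684 - 287298/8192 = -4245/2684 - 287298*1/8192 = -4245/2684 - 143649/4096 = -100735359/2748416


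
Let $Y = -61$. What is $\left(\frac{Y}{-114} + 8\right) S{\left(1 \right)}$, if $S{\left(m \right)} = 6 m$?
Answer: $\frac{973}{19} \approx 51.211$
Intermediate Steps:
$\left(\frac{Y}{-114} + 8\right) S{\left(1 \right)} = \left(- \frac{61}{-114} + 8\right) 6 \cdot 1 = \left(\left(-61\right) \left(- \frac{1}{114}\right) + 8\right) 6 = \left(\frac{61}{114} + 8\right) 6 = \frac{973}{114} \cdot 6 = \frac{973}{19}$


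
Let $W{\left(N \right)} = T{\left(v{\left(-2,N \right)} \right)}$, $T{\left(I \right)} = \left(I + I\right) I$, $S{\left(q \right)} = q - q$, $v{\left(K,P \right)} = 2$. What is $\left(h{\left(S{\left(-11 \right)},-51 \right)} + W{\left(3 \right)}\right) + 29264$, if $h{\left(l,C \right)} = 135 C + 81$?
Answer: $22468$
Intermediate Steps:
$S{\left(q \right)} = 0$
$T{\left(I \right)} = 2 I^{2}$ ($T{\left(I \right)} = 2 I I = 2 I^{2}$)
$W{\left(N \right)} = 8$ ($W{\left(N \right)} = 2 \cdot 2^{2} = 2 \cdot 4 = 8$)
$h{\left(l,C \right)} = 81 + 135 C$
$\left(h{\left(S{\left(-11 \right)},-51 \right)} + W{\left(3 \right)}\right) + 29264 = \left(\left(81 + 135 \left(-51\right)\right) + 8\right) + 29264 = \left(\left(81 - 6885\right) + 8\right) + 29264 = \left(-6804 + 8\right) + 29264 = -6796 + 29264 = 22468$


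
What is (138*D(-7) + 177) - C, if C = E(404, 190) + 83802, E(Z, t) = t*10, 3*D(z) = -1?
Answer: -85571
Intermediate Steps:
D(z) = -1/3 (D(z) = (1/3)*(-1) = -1/3)
E(Z, t) = 10*t
C = 85702 (C = 10*190 + 83802 = 1900 + 83802 = 85702)
(138*D(-7) + 177) - C = (138*(-1/3) + 177) - 1*85702 = (-46 + 177) - 85702 = 131 - 85702 = -85571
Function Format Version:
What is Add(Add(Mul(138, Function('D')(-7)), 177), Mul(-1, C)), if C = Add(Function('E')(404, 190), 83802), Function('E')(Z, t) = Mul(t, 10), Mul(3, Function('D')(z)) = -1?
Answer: -85571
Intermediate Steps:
Function('D')(z) = Rational(-1, 3) (Function('D')(z) = Mul(Rational(1, 3), -1) = Rational(-1, 3))
Function('E')(Z, t) = Mul(10, t)
C = 85702 (C = Add(Mul(10, 190), 83802) = Add(1900, 83802) = 85702)
Add(Add(Mul(138, Function('D')(-7)), 177), Mul(-1, C)) = Add(Add(Mul(138, Rational(-1, 3)), 177), Mul(-1, 85702)) = Add(Add(-46, 177), -85702) = Add(131, -85702) = -85571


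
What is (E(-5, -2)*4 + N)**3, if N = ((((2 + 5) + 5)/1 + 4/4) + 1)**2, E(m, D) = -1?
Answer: 7077888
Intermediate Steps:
N = 196 (N = (((7 + 5)*1 + 4*(1/4)) + 1)**2 = ((12*1 + 1) + 1)**2 = ((12 + 1) + 1)**2 = (13 + 1)**2 = 14**2 = 196)
(E(-5, -2)*4 + N)**3 = (-1*4 + 196)**3 = (-4 + 196)**3 = 192**3 = 7077888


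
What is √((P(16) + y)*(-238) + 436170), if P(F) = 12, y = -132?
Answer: √464730 ≈ 681.71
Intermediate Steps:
√((P(16) + y)*(-238) + 436170) = √((12 - 132)*(-238) + 436170) = √(-120*(-238) + 436170) = √(28560 + 436170) = √464730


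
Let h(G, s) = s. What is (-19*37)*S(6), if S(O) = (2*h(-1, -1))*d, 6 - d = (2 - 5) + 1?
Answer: 11248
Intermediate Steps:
d = 8 (d = 6 - ((2 - 5) + 1) = 6 - (-3 + 1) = 6 - 1*(-2) = 6 + 2 = 8)
S(O) = -16 (S(O) = (2*(-1))*8 = -2*8 = -16)
(-19*37)*S(6) = -19*37*(-16) = -703*(-16) = 11248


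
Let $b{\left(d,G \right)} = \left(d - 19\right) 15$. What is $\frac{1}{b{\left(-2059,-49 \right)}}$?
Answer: $- \frac{1}{31170} \approx -3.2082 \cdot 10^{-5}$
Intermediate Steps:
$b{\left(d,G \right)} = -285 + 15 d$ ($b{\left(d,G \right)} = \left(-19 + d\right) 15 = -285 + 15 d$)
$\frac{1}{b{\left(-2059,-49 \right)}} = \frac{1}{-285 + 15 \left(-2059\right)} = \frac{1}{-285 - 30885} = \frac{1}{-31170} = - \frac{1}{31170}$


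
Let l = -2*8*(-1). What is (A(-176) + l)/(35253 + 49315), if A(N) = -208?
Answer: -24/10571 ≈ -0.0022704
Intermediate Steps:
l = 16 (l = -16*(-1) = 16)
(A(-176) + l)/(35253 + 49315) = (-208 + 16)/(35253 + 49315) = -192/84568 = -192*1/84568 = -24/10571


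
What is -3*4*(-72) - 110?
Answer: 754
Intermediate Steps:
-3*4*(-72) - 110 = -12*(-72) - 110 = 864 - 110 = 754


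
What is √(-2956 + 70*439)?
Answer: 3*√3086 ≈ 166.66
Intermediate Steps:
√(-2956 + 70*439) = √(-2956 + 30730) = √27774 = 3*√3086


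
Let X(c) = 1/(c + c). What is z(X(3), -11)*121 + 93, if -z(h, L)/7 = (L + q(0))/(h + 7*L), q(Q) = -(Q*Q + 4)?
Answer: -33357/461 ≈ -72.358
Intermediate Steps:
q(Q) = -4 - Q² (q(Q) = -(Q² + 4) = -(4 + Q²) = -4 - Q²)
X(c) = 1/(2*c)
z(h, L) = -7*(-4 + L)/(h + 7*L) (z(h, L) = -7*(L + (-4 - 1*0²))/(h + 7*L) = -7*(L + (-4 - 1*0))/(h + 7*L) = -7*(L + (-4 + 0))/(h + 7*L) = -7*(L - 4)/(h + 7*L) = -7*(-4 + L)/(h + 7*L))
z(X(3), -11)*121 + 93 = (7*(4 - 1*(-11))/((½)/3 + 7*(-11)))*121 + 93 = (7*(4 + 11)/((½)*(⅓) - 77))*121 + 93 = (7*15/(⅙ - 77))*121 + 93 = (7*15/(-461/6))*121 + 93 = (7*(-6/461)*15)*121 + 93 = -630/461*121 + 93 = -76230/461 + 93 = -33357/461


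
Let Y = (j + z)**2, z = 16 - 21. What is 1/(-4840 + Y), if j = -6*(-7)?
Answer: -1/3471 ≈ -0.00028810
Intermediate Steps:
j = 42
z = -5
Y = 1369 (Y = (42 - 5)**2 = 37**2 = 1369)
1/(-4840 + Y) = 1/(-4840 + 1369) = 1/(-3471) = -1/3471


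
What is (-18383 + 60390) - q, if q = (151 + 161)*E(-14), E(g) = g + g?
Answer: 50743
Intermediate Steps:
E(g) = 2*g
q = -8736 (q = (151 + 161)*(2*(-14)) = 312*(-28) = -8736)
(-18383 + 60390) - q = (-18383 + 60390) - 1*(-8736) = 42007 + 8736 = 50743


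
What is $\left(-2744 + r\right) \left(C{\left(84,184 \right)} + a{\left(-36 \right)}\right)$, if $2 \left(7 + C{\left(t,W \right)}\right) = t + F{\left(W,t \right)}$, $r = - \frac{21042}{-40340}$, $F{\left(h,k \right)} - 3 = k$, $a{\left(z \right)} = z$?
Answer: $- \frac{940711303}{8068} \approx -1.166 \cdot 10^{5}$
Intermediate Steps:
$F{\left(h,k \right)} = 3 + k$
$r = \frac{10521}{20170}$ ($r = \left(-21042\right) \left(- \frac{1}{40340}\right) = \frac{10521}{20170} \approx 0.52162$)
$C{\left(t,W \right)} = - \frac{11}{2} + t$ ($C{\left(t,W \right)} = -7 + \frac{t + \left(3 + t\right)}{2} = -7 + \frac{3 + 2 t}{2} = -7 + \left(\frac{3}{2} + t\right) = - \frac{11}{2} + t$)
$\left(-2744 + r\right) \left(C{\left(84,184 \right)} + a{\left(-36 \right)}\right) = \left(-2744 + \frac{10521}{20170}\right) \left(\left(- \frac{11}{2} + 84\right) - 36\right) = - \frac{55335959 \left(\frac{157}{2} - 36\right)}{20170} = \left(- \frac{55335959}{20170}\right) \frac{85}{2} = - \frac{940711303}{8068}$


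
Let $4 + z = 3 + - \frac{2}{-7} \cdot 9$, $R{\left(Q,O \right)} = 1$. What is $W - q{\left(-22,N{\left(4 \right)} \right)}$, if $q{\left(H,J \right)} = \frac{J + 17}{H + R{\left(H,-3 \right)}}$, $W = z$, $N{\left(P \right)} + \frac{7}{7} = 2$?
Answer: $\frac{17}{7} \approx 2.4286$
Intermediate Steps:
$N{\left(P \right)} = 1$ ($N{\left(P \right)} = -1 + 2 = 1$)
$z = \frac{11}{7}$ ($z = -4 + \left(3 + - \frac{2}{-7} \cdot 9\right) = -4 + \left(3 + \left(-2\right) \left(- \frac{1}{7}\right) 9\right) = -4 + \left(3 + \frac{2}{7} \cdot 9\right) = -4 + \left(3 + \frac{18}{7}\right) = -4 + \frac{39}{7} = \frac{11}{7} \approx 1.5714$)
$W = \frac{11}{7} \approx 1.5714$
$q{\left(H,J \right)} = \frac{17 + J}{1 + H}$ ($q{\left(H,J \right)} = \frac{J + 17}{H + 1} = \frac{17 + J}{1 + H}$)
$W - q{\left(-22,N{\left(4 \right)} \right)} = \frac{11}{7} - \frac{17 + 1}{1 - 22} = \frac{11}{7} - \frac{1}{-21} \cdot 18 = \frac{11}{7} - \left(- \frac{1}{21}\right) 18 = \frac{11}{7} - - \frac{6}{7} = \frac{11}{7} + \frac{6}{7} = \frac{17}{7}$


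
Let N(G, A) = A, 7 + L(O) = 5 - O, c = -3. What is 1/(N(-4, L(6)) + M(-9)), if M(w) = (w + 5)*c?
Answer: ¼ ≈ 0.25000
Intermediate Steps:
L(O) = -2 - O (L(O) = -7 + (5 - O) = -2 - O)
M(w) = -15 - 3*w (M(w) = (w + 5)*(-3) = (5 + w)*(-3) = -15 - 3*w)
1/(N(-4, L(6)) + M(-9)) = 1/((-2 - 1*6) + (-15 - 3*(-9))) = 1/((-2 - 6) + (-15 + 27)) = 1/(-8 + 12) = 1/4 = ¼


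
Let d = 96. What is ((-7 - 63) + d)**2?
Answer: 676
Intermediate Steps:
((-7 - 63) + d)**2 = ((-7 - 63) + 96)**2 = (-70 + 96)**2 = 26**2 = 676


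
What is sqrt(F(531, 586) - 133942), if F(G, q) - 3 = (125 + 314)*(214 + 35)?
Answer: 2*I*sqrt(6157) ≈ 156.93*I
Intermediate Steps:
F(G, q) = 109314 (F(G, q) = 3 + (125 + 314)*(214 + 35) = 3 + 439*249 = 3 + 109311 = 109314)
sqrt(F(531, 586) - 133942) = sqrt(109314 - 133942) = sqrt(-24628) = 2*I*sqrt(6157)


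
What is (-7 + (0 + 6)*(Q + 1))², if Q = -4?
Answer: 625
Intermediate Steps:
(-7 + (0 + 6)*(Q + 1))² = (-7 + (0 + 6)*(-4 + 1))² = (-7 + 6*(-3))² = (-7 - 18)² = (-25)² = 625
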